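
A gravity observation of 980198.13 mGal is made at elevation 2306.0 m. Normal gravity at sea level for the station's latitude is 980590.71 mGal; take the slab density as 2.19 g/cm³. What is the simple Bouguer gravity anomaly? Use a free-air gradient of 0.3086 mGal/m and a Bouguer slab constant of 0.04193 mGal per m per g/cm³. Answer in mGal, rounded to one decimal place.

Free-air correction = 0.3086 × 2306.0 = 711.63 mGal
Free-air anomaly = 980198.13 − 980590.71 + (711.63) = 319.05 mGal
Bouguer slab correction = 0.04193 × 2.19 × 2306.0 = 211.75 mGal
Simple Bouguer anomaly = 319.05 − (211.75) = 107.30 mGal

107.3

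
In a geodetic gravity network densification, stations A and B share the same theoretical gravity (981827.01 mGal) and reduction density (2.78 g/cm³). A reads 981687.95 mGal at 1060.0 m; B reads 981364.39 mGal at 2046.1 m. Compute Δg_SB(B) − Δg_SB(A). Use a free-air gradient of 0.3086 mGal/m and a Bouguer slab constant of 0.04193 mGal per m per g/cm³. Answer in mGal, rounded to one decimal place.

Δg_SB(A) = 981687.95 − 981827.01 + 0.3086×1060.0 − 0.04193×2.78×1060.0 = 64.50 mGal
Δg_SB(B) = 981364.39 − 981827.01 + 0.3086×2046.1 − 0.04193×2.78×2046.1 = -69.70 mGal
Difference = -69.70 − (64.50) = -134.20 mGal

-134.2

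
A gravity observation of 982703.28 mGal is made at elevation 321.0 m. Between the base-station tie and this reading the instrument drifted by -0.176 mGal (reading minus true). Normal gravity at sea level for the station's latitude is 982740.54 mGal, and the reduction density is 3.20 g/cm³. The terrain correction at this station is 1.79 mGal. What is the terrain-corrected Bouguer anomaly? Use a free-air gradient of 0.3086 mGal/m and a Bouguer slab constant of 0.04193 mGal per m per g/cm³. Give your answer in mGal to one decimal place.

Drift-corrected reading = 982703.28 − (-0.176) = 982703.456 mGal
Free-air correction = 0.3086 × 321.0 = 99.06 mGal
Free-air anomaly = 982703.456 − 982740.54 + (99.06) = 61.976 mGal
Bouguer slab correction = 0.04193 × 3.20 × 321.0 = 43.07 mGal
Simple Bouguer anomaly = 61.976 − (43.07) = 18.906 mGal
Complete Bouguer anomaly = 18.906 + 1.79 = 20.696 mGal

20.7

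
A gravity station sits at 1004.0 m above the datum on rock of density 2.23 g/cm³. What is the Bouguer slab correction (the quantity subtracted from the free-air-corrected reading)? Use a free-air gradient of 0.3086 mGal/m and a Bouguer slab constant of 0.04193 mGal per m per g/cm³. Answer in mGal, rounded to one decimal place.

93.9

Bouguer slab correction = 0.04193 × 2.23 × 1004.0 = 93.9 mGal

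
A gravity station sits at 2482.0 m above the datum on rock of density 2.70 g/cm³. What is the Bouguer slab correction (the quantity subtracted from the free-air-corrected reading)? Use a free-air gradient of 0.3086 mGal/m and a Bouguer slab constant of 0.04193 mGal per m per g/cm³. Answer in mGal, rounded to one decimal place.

Bouguer slab correction = 0.04193 × 2.70 × 2482.0 = 281.0 mGal

281.0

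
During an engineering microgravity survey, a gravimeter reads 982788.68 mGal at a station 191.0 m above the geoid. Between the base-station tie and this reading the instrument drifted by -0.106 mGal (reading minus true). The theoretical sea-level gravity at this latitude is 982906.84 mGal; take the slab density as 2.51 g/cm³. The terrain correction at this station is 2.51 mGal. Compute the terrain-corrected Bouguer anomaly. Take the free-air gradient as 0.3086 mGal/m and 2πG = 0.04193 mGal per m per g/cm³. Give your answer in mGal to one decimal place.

Drift-corrected reading = 982788.68 − (-0.106) = 982788.786 mGal
Free-air correction = 0.3086 × 191.0 = 58.94 mGal
Free-air anomaly = 982788.786 − 982906.84 + (58.94) = -59.114 mGal
Bouguer slab correction = 0.04193 × 2.51 × 191.0 = 20.10 mGal
Simple Bouguer anomaly = -59.114 − (20.10) = -79.214 mGal
Complete Bouguer anomaly = -79.214 + 2.51 = -76.704 mGal

-76.7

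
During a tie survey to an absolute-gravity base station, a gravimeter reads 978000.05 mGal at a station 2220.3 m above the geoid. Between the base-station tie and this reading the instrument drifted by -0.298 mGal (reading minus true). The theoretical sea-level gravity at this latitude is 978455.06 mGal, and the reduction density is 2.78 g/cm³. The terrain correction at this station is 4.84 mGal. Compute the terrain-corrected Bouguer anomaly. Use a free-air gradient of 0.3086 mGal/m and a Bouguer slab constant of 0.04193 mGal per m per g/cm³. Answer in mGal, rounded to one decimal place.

-23.5

Drift-corrected reading = 978000.05 − (-0.298) = 978000.348 mGal
Free-air correction = 0.3086 × 2220.3 = 685.18 mGal
Free-air anomaly = 978000.348 − 978455.06 + (685.18) = 230.468 mGal
Bouguer slab correction = 0.04193 × 2.78 × 2220.3 = 258.81 mGal
Simple Bouguer anomaly = 230.468 − (258.81) = -28.342 mGal
Complete Bouguer anomaly = -28.342 + 4.84 = -23.502 mGal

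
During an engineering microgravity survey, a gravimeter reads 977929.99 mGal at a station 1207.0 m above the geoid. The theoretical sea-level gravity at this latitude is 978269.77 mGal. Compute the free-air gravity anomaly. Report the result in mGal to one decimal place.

32.7

Free-air correction = 0.3086 × 1207.0 = 372.48 mGal
Free-air anomaly = 977929.99 − 978269.77 + (372.48) = 32.70 mGal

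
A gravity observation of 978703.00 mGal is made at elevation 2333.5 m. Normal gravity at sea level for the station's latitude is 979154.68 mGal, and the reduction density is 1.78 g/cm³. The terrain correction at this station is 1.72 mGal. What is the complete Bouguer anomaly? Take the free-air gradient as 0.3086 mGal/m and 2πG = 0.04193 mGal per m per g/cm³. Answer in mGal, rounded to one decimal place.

Free-air correction = 0.3086 × 2333.5 = 720.12 mGal
Free-air anomaly = 978703.00 − 979154.68 + (720.12) = 268.44 mGal
Bouguer slab correction = 0.04193 × 1.78 × 2333.5 = 174.16 mGal
Simple Bouguer anomaly = 268.44 − (174.16) = 94.28 mGal
Complete Bouguer anomaly = 94.28 + 1.72 = 96.00 mGal

96.0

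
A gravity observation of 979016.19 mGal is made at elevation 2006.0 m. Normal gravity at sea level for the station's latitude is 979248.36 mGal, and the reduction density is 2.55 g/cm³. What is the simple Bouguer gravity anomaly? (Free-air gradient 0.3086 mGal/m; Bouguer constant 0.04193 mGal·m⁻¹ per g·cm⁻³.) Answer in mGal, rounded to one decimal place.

Free-air correction = 0.3086 × 2006.0 = 619.05 mGal
Free-air anomaly = 979016.19 − 979248.36 + (619.05) = 386.88 mGal
Bouguer slab correction = 0.04193 × 2.55 × 2006.0 = 214.48 mGal
Simple Bouguer anomaly = 386.88 − (214.48) = 172.40 mGal

172.4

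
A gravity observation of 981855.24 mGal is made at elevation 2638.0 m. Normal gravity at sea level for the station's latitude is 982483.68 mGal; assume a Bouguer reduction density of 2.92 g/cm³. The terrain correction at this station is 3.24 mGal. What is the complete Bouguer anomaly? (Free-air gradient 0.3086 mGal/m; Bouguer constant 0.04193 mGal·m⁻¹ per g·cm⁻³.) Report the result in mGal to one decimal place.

Free-air correction = 0.3086 × 2638.0 = 814.09 mGal
Free-air anomaly = 981855.24 − 982483.68 + (814.09) = 185.65 mGal
Bouguer slab correction = 0.04193 × 2.92 × 2638.0 = 322.99 mGal
Simple Bouguer anomaly = 185.65 − (322.99) = -137.34 mGal
Complete Bouguer anomaly = -137.34 + 3.24 = -134.10 mGal

-134.1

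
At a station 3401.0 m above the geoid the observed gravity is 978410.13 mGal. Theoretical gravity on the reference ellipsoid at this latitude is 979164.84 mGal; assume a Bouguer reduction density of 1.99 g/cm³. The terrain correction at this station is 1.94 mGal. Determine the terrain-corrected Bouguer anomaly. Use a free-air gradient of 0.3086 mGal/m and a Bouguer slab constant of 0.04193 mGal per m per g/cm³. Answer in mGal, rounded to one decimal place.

Free-air correction = 0.3086 × 3401.0 = 1049.55 mGal
Free-air anomaly = 978410.13 − 979164.84 + (1049.55) = 294.84 mGal
Bouguer slab correction = 0.04193 × 1.99 × 3401.0 = 283.78 mGal
Simple Bouguer anomaly = 294.84 − (283.78) = 11.06 mGal
Complete Bouguer anomaly = 11.06 + 1.94 = 13.00 mGal

13.0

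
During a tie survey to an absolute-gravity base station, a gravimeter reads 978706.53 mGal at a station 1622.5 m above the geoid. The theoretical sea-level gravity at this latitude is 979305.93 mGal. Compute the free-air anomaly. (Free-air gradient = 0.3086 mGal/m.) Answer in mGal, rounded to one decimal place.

-98.7

Free-air correction = 0.3086 × 1622.5 = 500.70 mGal
Free-air anomaly = 978706.53 − 979305.93 + (500.70) = -98.70 mGal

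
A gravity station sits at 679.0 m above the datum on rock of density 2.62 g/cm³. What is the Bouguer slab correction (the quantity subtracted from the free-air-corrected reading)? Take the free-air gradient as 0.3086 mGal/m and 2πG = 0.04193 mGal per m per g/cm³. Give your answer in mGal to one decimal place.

Bouguer slab correction = 0.04193 × 2.62 × 679.0 = 74.6 mGal

74.6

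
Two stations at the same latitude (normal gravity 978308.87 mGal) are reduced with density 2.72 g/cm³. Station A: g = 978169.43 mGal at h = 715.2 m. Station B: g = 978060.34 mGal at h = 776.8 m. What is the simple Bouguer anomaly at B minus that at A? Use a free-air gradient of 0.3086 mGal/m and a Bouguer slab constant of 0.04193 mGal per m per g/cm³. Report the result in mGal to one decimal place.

-97.1

Δg_SB(A) = 978169.43 − 978308.87 + 0.3086×715.2 − 0.04193×2.72×715.2 = -0.30 mGal
Δg_SB(B) = 978060.34 − 978308.87 + 0.3086×776.8 − 0.04193×2.72×776.8 = -97.40 mGal
Difference = -97.40 − (-0.30) = -97.10 mGal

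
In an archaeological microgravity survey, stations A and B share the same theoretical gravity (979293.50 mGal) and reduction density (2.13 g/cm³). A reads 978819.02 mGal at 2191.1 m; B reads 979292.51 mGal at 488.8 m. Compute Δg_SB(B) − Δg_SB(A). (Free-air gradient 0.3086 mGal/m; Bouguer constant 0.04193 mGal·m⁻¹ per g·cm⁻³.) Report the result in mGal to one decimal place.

Δg_SB(A) = 978819.02 − 979293.50 + 0.3086×2191.1 − 0.04193×2.13×2191.1 = 6.00 mGal
Δg_SB(B) = 979292.51 − 979293.50 + 0.3086×488.8 − 0.04193×2.13×488.8 = 106.20 mGal
Difference = 106.20 − (6.00) = 100.20 mGal

100.2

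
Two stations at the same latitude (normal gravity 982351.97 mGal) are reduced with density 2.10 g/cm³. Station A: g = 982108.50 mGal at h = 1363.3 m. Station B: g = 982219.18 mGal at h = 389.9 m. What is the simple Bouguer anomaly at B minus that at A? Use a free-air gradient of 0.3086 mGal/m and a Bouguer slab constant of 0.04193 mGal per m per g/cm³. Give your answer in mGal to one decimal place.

-104.0

Δg_SB(A) = 982108.50 − 982351.97 + 0.3086×1363.3 − 0.04193×2.10×1363.3 = 57.20 mGal
Δg_SB(B) = 982219.18 − 982351.97 + 0.3086×389.9 − 0.04193×2.10×389.9 = -46.80 mGal
Difference = -46.80 − (57.20) = -104.00 mGal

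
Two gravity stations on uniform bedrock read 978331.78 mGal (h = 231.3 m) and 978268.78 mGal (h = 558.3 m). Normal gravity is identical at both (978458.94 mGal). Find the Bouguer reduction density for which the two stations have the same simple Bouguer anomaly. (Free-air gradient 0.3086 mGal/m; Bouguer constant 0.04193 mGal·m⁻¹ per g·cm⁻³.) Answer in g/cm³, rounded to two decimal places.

2.77

Δg_obs = 978268.78 − 978331.78 = -63.00 mGal over Δh = 558.3 − 231.3 = 327.0 m
Equal Bouguer anomalies ⇒ Δg_obs + (0.3086 − 0.04193ρ)·Δh = 0
0.3086 − 0.04193ρ = −Δg_obs/Δh = 0.19266
ρ = (0.3086 − 0.19266) / 0.04193 = 2.77 g/cm³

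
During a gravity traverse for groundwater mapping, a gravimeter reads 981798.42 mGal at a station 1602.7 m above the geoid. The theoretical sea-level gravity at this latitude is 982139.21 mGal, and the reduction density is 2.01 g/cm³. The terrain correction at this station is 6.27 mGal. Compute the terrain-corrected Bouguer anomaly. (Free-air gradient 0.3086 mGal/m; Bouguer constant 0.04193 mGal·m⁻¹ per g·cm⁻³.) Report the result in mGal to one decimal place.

Free-air correction = 0.3086 × 1602.7 = 494.59 mGal
Free-air anomaly = 981798.42 − 982139.21 + (494.59) = 153.80 mGal
Bouguer slab correction = 0.04193 × 2.01 × 1602.7 = 135.07 mGal
Simple Bouguer anomaly = 153.80 − (135.07) = 18.73 mGal
Complete Bouguer anomaly = 18.73 + 6.27 = 25.00 mGal

25.0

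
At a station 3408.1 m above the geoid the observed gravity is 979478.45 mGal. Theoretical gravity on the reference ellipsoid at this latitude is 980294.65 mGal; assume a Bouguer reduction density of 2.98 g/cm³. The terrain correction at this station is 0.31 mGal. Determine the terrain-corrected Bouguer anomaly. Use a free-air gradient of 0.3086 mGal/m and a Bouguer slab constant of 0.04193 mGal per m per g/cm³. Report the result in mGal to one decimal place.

-190.0

Free-air correction = 0.3086 × 3408.1 = 1051.74 mGal
Free-air anomaly = 979478.45 − 980294.65 + (1051.74) = 235.54 mGal
Bouguer slab correction = 0.04193 × 2.98 × 3408.1 = 425.85 mGal
Simple Bouguer anomaly = 235.54 − (425.85) = -190.31 mGal
Complete Bouguer anomaly = -190.31 + 0.31 = -190.00 mGal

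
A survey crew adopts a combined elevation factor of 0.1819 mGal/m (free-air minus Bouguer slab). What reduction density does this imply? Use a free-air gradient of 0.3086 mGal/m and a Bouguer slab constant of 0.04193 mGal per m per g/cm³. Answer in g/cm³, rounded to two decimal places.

3.02

0.1819 = 0.3086 − 0.04193 × ρ
ρ = (0.3086 − 0.1819) / 0.04193 = 3.02 g/cm³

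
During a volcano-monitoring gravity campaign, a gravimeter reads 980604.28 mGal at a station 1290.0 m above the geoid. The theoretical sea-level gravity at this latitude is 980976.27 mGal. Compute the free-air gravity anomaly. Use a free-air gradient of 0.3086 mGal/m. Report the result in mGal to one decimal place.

Free-air correction = 0.3086 × 1290.0 = 398.09 mGal
Free-air anomaly = 980604.28 − 980976.27 + (398.09) = 26.10 mGal

26.1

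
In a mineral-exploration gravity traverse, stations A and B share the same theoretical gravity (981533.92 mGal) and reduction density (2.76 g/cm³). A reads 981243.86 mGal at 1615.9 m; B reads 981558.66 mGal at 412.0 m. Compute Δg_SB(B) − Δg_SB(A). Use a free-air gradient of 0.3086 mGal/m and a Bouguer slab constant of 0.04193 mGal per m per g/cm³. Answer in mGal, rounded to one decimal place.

Δg_SB(A) = 981243.86 − 981533.92 + 0.3086×1615.9 − 0.04193×2.76×1615.9 = 21.60 mGal
Δg_SB(B) = 981558.66 − 981533.92 + 0.3086×412.0 − 0.04193×2.76×412.0 = 104.20 mGal
Difference = 104.20 − (21.60) = 82.60 mGal

82.6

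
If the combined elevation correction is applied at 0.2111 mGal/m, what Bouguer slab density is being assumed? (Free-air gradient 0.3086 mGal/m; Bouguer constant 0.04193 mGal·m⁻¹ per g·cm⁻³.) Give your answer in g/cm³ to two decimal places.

2.33

0.2111 = 0.3086 − 0.04193 × ρ
ρ = (0.3086 − 0.2111) / 0.04193 = 2.33 g/cm³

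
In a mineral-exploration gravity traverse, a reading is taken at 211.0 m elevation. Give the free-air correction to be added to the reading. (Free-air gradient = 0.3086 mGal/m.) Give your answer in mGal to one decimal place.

Free-air correction = 0.3086 × 211.0 = 65.1 mGal

65.1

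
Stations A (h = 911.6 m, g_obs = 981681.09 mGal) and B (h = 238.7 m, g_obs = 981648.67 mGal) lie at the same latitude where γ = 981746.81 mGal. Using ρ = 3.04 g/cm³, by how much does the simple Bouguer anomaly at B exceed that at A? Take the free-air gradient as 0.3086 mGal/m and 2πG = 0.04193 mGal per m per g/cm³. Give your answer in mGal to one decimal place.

Δg_SB(A) = 981681.09 − 981746.81 + 0.3086×911.6 − 0.04193×3.04×911.6 = 99.40 mGal
Δg_SB(B) = 981648.67 − 981746.81 + 0.3086×238.7 − 0.04193×3.04×238.7 = -54.90 mGal
Difference = -54.90 − (99.40) = -154.30 mGal

-154.3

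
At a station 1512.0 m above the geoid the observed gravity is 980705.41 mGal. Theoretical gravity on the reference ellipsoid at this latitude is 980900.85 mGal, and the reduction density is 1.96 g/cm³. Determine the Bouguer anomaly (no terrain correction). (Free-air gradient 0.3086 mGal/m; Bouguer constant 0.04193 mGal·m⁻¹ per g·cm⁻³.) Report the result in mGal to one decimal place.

Free-air correction = 0.3086 × 1512.0 = 466.60 mGal
Free-air anomaly = 980705.41 − 980900.85 + (466.60) = 271.16 mGal
Bouguer slab correction = 0.04193 × 1.96 × 1512.0 = 124.26 mGal
Simple Bouguer anomaly = 271.16 − (124.26) = 146.90 mGal

146.9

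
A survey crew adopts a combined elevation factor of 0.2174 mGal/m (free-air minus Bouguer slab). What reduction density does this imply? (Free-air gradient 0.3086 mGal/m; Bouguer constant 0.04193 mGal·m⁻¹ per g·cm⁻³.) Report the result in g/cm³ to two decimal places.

0.2174 = 0.3086 − 0.04193 × ρ
ρ = (0.3086 − 0.2174) / 0.04193 = 2.18 g/cm³

2.18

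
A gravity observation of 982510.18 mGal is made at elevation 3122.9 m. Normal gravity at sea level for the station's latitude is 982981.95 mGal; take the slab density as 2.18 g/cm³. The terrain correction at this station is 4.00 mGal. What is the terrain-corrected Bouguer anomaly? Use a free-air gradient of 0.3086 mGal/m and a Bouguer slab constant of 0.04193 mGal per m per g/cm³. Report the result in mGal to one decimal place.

210.5

Free-air correction = 0.3086 × 3122.9 = 963.73 mGal
Free-air anomaly = 982510.18 − 982981.95 + (963.73) = 491.96 mGal
Bouguer slab correction = 0.04193 × 2.18 × 3122.9 = 285.46 mGal
Simple Bouguer anomaly = 491.96 − (285.46) = 206.50 mGal
Complete Bouguer anomaly = 206.50 + 4.00 = 210.50 mGal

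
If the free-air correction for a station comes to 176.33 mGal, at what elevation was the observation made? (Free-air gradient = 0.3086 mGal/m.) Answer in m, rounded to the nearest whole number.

h = 176.33 / 0.3086 = 571.39 m

571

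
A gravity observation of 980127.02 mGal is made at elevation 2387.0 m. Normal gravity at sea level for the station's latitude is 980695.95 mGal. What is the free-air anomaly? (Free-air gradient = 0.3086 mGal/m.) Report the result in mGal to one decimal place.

167.7

Free-air correction = 0.3086 × 2387.0 = 736.63 mGal
Free-air anomaly = 980127.02 − 980695.95 + (736.63) = 167.70 mGal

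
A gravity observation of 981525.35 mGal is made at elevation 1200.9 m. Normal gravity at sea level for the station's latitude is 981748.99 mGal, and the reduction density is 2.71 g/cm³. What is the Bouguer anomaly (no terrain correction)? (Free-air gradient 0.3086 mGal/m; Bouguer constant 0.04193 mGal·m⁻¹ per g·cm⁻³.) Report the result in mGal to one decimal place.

Free-air correction = 0.3086 × 1200.9 = 370.60 mGal
Free-air anomaly = 981525.35 − 981748.99 + (370.60) = 146.96 mGal
Bouguer slab correction = 0.04193 × 2.71 × 1200.9 = 136.46 mGal
Simple Bouguer anomaly = 146.96 − (136.46) = 10.50 mGal

10.5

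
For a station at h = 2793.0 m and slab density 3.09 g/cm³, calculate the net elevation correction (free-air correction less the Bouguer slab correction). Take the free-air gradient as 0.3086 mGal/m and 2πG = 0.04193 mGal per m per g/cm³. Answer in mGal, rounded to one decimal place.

500.0

Combined gradient = 0.3086 − 0.04193 × 3.09 = 0.1790363 mGal/m
Combined elevation correction = 0.1790363 × 2793.0 = 500.0 mGal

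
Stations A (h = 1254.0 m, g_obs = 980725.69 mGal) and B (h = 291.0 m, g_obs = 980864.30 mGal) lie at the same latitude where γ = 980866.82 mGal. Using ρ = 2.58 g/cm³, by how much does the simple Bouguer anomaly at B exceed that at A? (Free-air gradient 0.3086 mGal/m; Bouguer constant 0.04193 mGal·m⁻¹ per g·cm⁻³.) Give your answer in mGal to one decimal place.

-54.4

Δg_SB(A) = 980725.69 − 980866.82 + 0.3086×1254.0 − 0.04193×2.58×1254.0 = 110.20 mGal
Δg_SB(B) = 980864.30 − 980866.82 + 0.3086×291.0 − 0.04193×2.58×291.0 = 55.80 mGal
Difference = 55.80 − (110.20) = -54.40 mGal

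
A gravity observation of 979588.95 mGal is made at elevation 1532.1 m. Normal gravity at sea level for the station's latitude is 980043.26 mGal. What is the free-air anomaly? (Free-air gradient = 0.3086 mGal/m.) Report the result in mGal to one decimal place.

18.5

Free-air correction = 0.3086 × 1532.1 = 472.81 mGal
Free-air anomaly = 979588.95 − 980043.26 + (472.81) = 18.50 mGal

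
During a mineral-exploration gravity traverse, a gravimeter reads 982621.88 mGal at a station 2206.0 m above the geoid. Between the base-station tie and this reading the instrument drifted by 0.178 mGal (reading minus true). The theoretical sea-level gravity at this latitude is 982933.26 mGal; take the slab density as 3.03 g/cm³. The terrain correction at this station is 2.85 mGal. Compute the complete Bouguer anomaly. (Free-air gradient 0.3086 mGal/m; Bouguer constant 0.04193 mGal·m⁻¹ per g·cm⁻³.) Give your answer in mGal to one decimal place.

Drift-corrected reading = 982621.88 − (0.178) = 982621.702 mGal
Free-air correction = 0.3086 × 2206.0 = 680.77 mGal
Free-air anomaly = 982621.702 − 982933.26 + (680.77) = 369.212 mGal
Bouguer slab correction = 0.04193 × 3.03 × 2206.0 = 280.27 mGal
Simple Bouguer anomaly = 369.212 − (280.27) = 88.942 mGal
Complete Bouguer anomaly = 88.942 + 2.85 = 91.792 mGal

91.8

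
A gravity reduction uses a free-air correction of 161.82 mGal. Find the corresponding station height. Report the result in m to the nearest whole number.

524

h = 161.82 / 0.3086 = 524.37 m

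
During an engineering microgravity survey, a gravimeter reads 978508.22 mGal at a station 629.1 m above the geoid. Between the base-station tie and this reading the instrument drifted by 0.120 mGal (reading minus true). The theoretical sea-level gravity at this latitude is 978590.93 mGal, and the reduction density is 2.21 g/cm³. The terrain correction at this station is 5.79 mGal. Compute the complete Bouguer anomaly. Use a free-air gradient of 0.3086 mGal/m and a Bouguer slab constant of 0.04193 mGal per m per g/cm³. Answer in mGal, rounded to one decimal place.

Drift-corrected reading = 978508.22 − (0.120) = 978508.100 mGal
Free-air correction = 0.3086 × 629.1 = 194.14 mGal
Free-air anomaly = 978508.100 − 978590.93 + (194.14) = 111.310 mGal
Bouguer slab correction = 0.04193 × 2.21 × 629.1 = 58.30 mGal
Simple Bouguer anomaly = 111.310 − (58.30) = 53.010 mGal
Complete Bouguer anomaly = 53.010 + 5.79 = 58.800 mGal

58.8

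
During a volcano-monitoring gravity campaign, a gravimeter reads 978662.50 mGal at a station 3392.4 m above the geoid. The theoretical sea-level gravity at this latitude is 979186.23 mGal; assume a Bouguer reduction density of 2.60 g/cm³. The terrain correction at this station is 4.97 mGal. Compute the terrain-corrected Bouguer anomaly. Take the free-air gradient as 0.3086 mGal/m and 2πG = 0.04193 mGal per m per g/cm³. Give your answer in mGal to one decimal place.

Free-air correction = 0.3086 × 3392.4 = 1046.89 mGal
Free-air anomaly = 978662.50 − 979186.23 + (1046.89) = 523.16 mGal
Bouguer slab correction = 0.04193 × 2.60 × 3392.4 = 369.83 mGal
Simple Bouguer anomaly = 523.16 − (369.83) = 153.33 mGal
Complete Bouguer anomaly = 153.33 + 4.97 = 158.30 mGal

158.3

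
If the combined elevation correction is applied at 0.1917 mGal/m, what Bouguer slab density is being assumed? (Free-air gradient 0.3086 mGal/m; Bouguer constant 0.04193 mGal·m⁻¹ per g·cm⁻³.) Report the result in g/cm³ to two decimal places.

0.1917 = 0.3086 − 0.04193 × ρ
ρ = (0.3086 − 0.1917) / 0.04193 = 2.79 g/cm³

2.79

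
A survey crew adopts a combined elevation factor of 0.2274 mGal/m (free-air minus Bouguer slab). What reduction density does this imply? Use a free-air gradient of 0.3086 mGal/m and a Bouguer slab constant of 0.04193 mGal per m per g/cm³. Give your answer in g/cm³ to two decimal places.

0.2274 = 0.3086 − 0.04193 × ρ
ρ = (0.3086 − 0.2274) / 0.04193 = 1.94 g/cm³

1.94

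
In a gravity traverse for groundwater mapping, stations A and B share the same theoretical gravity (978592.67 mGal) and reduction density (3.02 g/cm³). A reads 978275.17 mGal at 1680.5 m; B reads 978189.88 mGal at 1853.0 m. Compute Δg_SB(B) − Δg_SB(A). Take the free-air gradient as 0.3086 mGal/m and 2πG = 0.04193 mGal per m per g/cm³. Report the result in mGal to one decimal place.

-53.9

Δg_SB(A) = 978275.17 − 978592.67 + 0.3086×1680.5 − 0.04193×3.02×1680.5 = -11.70 mGal
Δg_SB(B) = 978189.88 − 978592.67 + 0.3086×1853.0 − 0.04193×3.02×1853.0 = -65.60 mGal
Difference = -65.60 − (-11.70) = -53.90 mGal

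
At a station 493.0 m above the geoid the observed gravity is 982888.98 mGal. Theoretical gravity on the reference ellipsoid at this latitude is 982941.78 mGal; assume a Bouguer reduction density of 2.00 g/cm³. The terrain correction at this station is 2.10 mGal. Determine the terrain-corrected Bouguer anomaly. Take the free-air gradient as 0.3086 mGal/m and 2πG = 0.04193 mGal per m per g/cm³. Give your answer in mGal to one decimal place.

60.1

Free-air correction = 0.3086 × 493.0 = 152.14 mGal
Free-air anomaly = 982888.98 − 982941.78 + (152.14) = 99.34 mGal
Bouguer slab correction = 0.04193 × 2.00 × 493.0 = 41.34 mGal
Simple Bouguer anomaly = 99.34 − (41.34) = 58.00 mGal
Complete Bouguer anomaly = 58.00 + 2.10 = 60.10 mGal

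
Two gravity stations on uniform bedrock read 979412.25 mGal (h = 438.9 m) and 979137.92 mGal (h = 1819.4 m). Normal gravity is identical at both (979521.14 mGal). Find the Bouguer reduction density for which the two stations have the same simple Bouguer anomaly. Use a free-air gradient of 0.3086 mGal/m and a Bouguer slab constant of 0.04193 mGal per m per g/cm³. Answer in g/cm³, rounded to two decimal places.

2.62

Δg_obs = 979137.92 − 979412.25 = -274.33 mGal over Δh = 1819.4 − 438.9 = 1380.5 m
Equal Bouguer anomalies ⇒ Δg_obs + (0.3086 − 0.04193ρ)·Δh = 0
0.3086 − 0.04193ρ = −Δg_obs/Δh = 0.19872
ρ = (0.3086 − 0.19872) / 0.04193 = 2.62 g/cm³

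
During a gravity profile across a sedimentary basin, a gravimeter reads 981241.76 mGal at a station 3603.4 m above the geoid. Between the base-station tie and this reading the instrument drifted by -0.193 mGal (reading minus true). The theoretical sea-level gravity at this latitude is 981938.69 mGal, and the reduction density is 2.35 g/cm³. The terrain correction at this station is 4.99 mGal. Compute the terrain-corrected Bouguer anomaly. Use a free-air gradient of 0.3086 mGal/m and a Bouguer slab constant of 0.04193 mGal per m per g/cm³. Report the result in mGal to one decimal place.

Drift-corrected reading = 981241.76 − (-0.193) = 981241.953 mGal
Free-air correction = 0.3086 × 3603.4 = 1112.01 mGal
Free-air anomaly = 981241.953 − 981938.69 + (1112.01) = 415.273 mGal
Bouguer slab correction = 0.04193 × 2.35 × 3603.4 = 355.06 mGal
Simple Bouguer anomaly = 415.273 − (355.06) = 60.213 mGal
Complete Bouguer anomaly = 60.213 + 4.99 = 65.203 mGal

65.2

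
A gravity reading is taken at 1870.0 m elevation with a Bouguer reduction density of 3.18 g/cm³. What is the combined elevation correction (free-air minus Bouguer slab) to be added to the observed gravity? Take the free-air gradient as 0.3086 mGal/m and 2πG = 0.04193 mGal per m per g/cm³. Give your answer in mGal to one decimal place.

327.7

Combined gradient = 0.3086 − 0.04193 × 3.18 = 0.1752626 mGal/m
Combined elevation correction = 0.1752626 × 1870.0 = 327.7 mGal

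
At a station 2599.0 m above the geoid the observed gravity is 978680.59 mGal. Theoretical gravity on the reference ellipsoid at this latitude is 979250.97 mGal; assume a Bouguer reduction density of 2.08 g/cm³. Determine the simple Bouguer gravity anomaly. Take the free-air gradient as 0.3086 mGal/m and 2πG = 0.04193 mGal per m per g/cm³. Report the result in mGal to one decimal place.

Free-air correction = 0.3086 × 2599.0 = 802.05 mGal
Free-air anomaly = 978680.59 − 979250.97 + (802.05) = 231.67 mGal
Bouguer slab correction = 0.04193 × 2.08 × 2599.0 = 226.67 mGal
Simple Bouguer anomaly = 231.67 − (226.67) = 5.00 mGal

5.0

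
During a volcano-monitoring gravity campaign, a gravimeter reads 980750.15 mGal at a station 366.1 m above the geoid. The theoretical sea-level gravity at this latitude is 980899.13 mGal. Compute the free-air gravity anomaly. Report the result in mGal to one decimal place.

-36.0

Free-air correction = 0.3086 × 366.1 = 112.98 mGal
Free-air anomaly = 980750.15 − 980899.13 + (112.98) = -36.00 mGal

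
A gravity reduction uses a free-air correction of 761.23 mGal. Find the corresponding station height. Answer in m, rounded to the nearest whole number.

h = 761.23 / 0.3086 = 2466.72 m

2467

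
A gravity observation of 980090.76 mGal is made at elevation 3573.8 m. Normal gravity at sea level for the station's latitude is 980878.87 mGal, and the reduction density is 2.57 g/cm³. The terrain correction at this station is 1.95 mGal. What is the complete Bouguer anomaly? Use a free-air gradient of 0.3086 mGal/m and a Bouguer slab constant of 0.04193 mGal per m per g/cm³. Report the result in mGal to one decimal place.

-68.4

Free-air correction = 0.3086 × 3573.8 = 1102.87 mGal
Free-air anomaly = 980090.76 − 980878.87 + (1102.87) = 314.76 mGal
Bouguer slab correction = 0.04193 × 2.57 × 3573.8 = 385.11 mGal
Simple Bouguer anomaly = 314.76 − (385.11) = -70.35 mGal
Complete Bouguer anomaly = -70.35 + 1.95 = -68.40 mGal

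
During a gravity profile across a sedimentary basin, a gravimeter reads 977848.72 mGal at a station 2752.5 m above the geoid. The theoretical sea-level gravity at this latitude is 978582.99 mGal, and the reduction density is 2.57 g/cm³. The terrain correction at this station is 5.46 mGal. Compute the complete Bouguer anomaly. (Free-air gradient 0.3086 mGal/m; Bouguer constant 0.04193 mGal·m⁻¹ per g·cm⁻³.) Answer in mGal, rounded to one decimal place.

Free-air correction = 0.3086 × 2752.5 = 849.42 mGal
Free-air anomaly = 977848.72 − 978582.99 + (849.42) = 115.15 mGal
Bouguer slab correction = 0.04193 × 2.57 × 2752.5 = 296.61 mGal
Simple Bouguer anomaly = 115.15 − (296.61) = -181.46 mGal
Complete Bouguer anomaly = -181.46 + 5.46 = -176.00 mGal

-176.0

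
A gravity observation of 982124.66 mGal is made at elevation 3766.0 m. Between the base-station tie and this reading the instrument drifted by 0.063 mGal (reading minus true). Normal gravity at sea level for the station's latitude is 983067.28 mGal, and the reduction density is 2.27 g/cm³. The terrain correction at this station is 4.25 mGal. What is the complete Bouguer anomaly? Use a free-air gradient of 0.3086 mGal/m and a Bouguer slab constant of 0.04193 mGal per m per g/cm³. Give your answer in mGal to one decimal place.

Drift-corrected reading = 982124.66 − (0.063) = 982124.597 mGal
Free-air correction = 0.3086 × 3766.0 = 1162.19 mGal
Free-air anomaly = 982124.597 − 983067.28 + (1162.19) = 219.507 mGal
Bouguer slab correction = 0.04193 × 2.27 × 3766.0 = 358.45 mGal
Simple Bouguer anomaly = 219.507 − (358.45) = -138.943 mGal
Complete Bouguer anomaly = -138.943 + 4.25 = -134.693 mGal

-134.7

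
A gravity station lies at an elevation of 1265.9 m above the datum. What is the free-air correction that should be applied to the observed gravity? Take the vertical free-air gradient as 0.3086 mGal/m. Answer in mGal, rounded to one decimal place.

Free-air correction = 0.3086 × 1265.9 = 390.7 mGal

390.7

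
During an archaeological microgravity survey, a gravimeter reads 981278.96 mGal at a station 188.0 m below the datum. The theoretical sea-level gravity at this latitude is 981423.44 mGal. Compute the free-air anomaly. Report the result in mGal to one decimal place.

-202.5

Free-air correction = 0.3086 × -188.0 = -58.02 mGal
Free-air anomaly = 981278.96 − 981423.44 + (-58.02) = -202.50 mGal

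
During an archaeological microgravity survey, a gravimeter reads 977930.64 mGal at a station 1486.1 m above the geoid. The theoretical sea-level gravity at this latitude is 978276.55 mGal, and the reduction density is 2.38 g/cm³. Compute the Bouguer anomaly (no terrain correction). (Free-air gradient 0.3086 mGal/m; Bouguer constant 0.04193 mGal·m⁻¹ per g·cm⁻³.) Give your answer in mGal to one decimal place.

Free-air correction = 0.3086 × 1486.1 = 458.61 mGal
Free-air anomaly = 977930.64 − 978276.55 + (458.61) = 112.70 mGal
Bouguer slab correction = 0.04193 × 2.38 × 1486.1 = 148.30 mGal
Simple Bouguer anomaly = 112.70 − (148.30) = -35.60 mGal

-35.6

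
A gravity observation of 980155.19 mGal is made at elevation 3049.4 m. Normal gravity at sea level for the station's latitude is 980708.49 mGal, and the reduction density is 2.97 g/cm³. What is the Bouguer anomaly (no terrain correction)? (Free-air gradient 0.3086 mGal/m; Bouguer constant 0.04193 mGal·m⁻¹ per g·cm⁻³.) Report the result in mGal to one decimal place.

Free-air correction = 0.3086 × 3049.4 = 941.04 mGal
Free-air anomaly = 980155.19 − 980708.49 + (941.04) = 387.74 mGal
Bouguer slab correction = 0.04193 × 2.97 × 3049.4 = 379.75 mGal
Simple Bouguer anomaly = 387.74 − (379.75) = 7.99 mGal

8.0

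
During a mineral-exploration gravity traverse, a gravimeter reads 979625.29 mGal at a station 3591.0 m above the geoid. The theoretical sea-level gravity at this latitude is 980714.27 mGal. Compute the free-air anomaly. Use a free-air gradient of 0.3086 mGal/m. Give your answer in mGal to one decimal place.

Free-air correction = 0.3086 × 3591.0 = 1108.18 mGal
Free-air anomaly = 979625.29 − 980714.27 + (1108.18) = 19.20 mGal

19.2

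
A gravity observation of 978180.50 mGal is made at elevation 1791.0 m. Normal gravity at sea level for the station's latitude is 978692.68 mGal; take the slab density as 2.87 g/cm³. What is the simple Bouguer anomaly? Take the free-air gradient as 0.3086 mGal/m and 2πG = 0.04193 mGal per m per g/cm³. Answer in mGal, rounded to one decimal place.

-175.0

Free-air correction = 0.3086 × 1791.0 = 552.70 mGal
Free-air anomaly = 978180.50 − 978692.68 + (552.70) = 40.52 mGal
Bouguer slab correction = 0.04193 × 2.87 × 1791.0 = 215.53 mGal
Simple Bouguer anomaly = 40.52 − (215.53) = -175.01 mGal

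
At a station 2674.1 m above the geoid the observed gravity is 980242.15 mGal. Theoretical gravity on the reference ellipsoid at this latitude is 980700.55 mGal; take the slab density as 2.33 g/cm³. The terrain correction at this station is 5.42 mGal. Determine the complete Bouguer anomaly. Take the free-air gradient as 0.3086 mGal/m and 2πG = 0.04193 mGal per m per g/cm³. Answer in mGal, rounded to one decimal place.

Free-air correction = 0.3086 × 2674.1 = 825.23 mGal
Free-air anomaly = 980242.15 − 980700.55 + (825.23) = 366.83 mGal
Bouguer slab correction = 0.04193 × 2.33 × 2674.1 = 261.25 mGal
Simple Bouguer anomaly = 366.83 − (261.25) = 105.58 mGal
Complete Bouguer anomaly = 105.58 + 5.42 = 111.00 mGal

111.0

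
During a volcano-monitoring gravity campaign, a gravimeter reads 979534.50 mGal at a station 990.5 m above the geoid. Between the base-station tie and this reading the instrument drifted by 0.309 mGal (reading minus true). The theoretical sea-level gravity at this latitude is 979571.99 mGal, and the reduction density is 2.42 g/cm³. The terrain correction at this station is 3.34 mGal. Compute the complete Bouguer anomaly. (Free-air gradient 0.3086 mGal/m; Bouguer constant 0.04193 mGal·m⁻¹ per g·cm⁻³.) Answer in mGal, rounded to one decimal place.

Drift-corrected reading = 979534.50 − (0.309) = 979534.191 mGal
Free-air correction = 0.3086 × 990.5 = 305.67 mGal
Free-air anomaly = 979534.191 − 979571.99 + (305.67) = 267.871 mGal
Bouguer slab correction = 0.04193 × 2.42 × 990.5 = 100.51 mGal
Simple Bouguer anomaly = 267.871 − (100.51) = 167.361 mGal
Complete Bouguer anomaly = 167.361 + 3.34 = 170.701 mGal

170.7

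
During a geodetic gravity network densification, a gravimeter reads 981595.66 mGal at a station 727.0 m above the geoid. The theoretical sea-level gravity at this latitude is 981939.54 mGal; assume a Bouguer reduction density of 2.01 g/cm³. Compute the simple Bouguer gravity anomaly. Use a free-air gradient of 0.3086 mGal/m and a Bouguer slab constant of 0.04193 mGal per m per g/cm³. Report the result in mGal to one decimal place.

Free-air correction = 0.3086 × 727.0 = 224.35 mGal
Free-air anomaly = 981595.66 − 981939.54 + (224.35) = -119.53 mGal
Bouguer slab correction = 0.04193 × 2.01 × 727.0 = 61.27 mGal
Simple Bouguer anomaly = -119.53 − (61.27) = -180.80 mGal

-180.8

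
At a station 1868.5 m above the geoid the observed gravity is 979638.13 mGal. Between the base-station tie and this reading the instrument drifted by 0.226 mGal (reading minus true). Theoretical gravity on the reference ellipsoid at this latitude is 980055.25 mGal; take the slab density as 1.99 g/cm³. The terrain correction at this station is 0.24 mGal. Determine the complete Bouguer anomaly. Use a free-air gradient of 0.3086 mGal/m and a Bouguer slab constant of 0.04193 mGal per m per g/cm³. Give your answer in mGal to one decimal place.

Drift-corrected reading = 979638.13 − (0.226) = 979637.904 mGal
Free-air correction = 0.3086 × 1868.5 = 576.62 mGal
Free-air anomaly = 979637.904 − 980055.25 + (576.62) = 159.274 mGal
Bouguer slab correction = 0.04193 × 1.99 × 1868.5 = 155.91 mGal
Simple Bouguer anomaly = 159.274 − (155.91) = 3.364 mGal
Complete Bouguer anomaly = 3.364 + 0.24 = 3.604 mGal

3.6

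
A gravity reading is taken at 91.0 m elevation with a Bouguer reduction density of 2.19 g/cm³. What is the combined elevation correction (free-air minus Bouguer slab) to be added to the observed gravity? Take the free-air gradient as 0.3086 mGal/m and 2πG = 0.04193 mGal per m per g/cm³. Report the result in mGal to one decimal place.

19.7

Combined gradient = 0.3086 − 0.04193 × 2.19 = 0.2167733 mGal/m
Combined elevation correction = 0.2167733 × 91.0 = 19.7 mGal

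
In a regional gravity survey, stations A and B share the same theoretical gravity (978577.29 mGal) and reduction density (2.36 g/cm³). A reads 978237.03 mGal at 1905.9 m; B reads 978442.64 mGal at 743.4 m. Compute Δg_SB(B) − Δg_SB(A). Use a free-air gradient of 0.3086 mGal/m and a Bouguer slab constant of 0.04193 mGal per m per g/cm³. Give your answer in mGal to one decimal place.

Δg_SB(A) = 978237.03 − 978577.29 + 0.3086×1905.9 − 0.04193×2.36×1905.9 = 59.30 mGal
Δg_SB(B) = 978442.64 − 978577.29 + 0.3086×743.4 − 0.04193×2.36×743.4 = 21.20 mGal
Difference = 21.20 − (59.30) = -38.10 mGal

-38.1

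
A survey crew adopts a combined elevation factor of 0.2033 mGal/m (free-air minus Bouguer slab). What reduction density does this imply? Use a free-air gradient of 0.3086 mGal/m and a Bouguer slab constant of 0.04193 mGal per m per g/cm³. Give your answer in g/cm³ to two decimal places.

2.51

0.2033 = 0.3086 − 0.04193 × ρ
ρ = (0.3086 − 0.2033) / 0.04193 = 2.51 g/cm³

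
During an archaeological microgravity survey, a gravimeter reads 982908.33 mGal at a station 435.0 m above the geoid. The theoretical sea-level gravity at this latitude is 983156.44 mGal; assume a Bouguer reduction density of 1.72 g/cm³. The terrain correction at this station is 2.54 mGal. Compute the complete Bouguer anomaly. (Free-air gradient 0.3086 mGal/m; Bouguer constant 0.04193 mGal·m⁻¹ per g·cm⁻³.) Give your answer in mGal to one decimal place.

-142.7

Free-air correction = 0.3086 × 435.0 = 134.24 mGal
Free-air anomaly = 982908.33 − 983156.44 + (134.24) = -113.87 mGal
Bouguer slab correction = 0.04193 × 1.72 × 435.0 = 31.37 mGal
Simple Bouguer anomaly = -113.87 − (31.37) = -145.24 mGal
Complete Bouguer anomaly = -145.24 + 2.54 = -142.70 mGal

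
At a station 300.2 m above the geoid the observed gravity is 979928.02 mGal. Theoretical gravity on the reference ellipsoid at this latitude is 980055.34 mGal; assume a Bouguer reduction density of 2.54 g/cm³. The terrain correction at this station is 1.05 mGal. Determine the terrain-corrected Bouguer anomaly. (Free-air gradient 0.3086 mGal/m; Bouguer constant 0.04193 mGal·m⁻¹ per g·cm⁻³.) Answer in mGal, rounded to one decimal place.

-65.6

Free-air correction = 0.3086 × 300.2 = 92.64 mGal
Free-air anomaly = 979928.02 − 980055.34 + (92.64) = -34.68 mGal
Bouguer slab correction = 0.04193 × 2.54 × 300.2 = 31.97 mGal
Simple Bouguer anomaly = -34.68 − (31.97) = -66.65 mGal
Complete Bouguer anomaly = -66.65 + 1.05 = -65.60 mGal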